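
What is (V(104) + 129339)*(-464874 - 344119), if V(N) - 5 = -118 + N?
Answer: -104627064690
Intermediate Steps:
V(N) = -113 + N (V(N) = 5 + (-118 + N) = -113 + N)
(V(104) + 129339)*(-464874 - 344119) = ((-113 + 104) + 129339)*(-464874 - 344119) = (-9 + 129339)*(-808993) = 129330*(-808993) = -104627064690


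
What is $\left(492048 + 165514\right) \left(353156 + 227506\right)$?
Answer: $381821266044$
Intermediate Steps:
$\left(492048 + 165514\right) \left(353156 + 227506\right) = 657562 \cdot 580662 = 381821266044$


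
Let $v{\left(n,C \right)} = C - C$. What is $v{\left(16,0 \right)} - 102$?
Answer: $-102$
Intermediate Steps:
$v{\left(n,C \right)} = 0$
$v{\left(16,0 \right)} - 102 = 0 - 102 = -102$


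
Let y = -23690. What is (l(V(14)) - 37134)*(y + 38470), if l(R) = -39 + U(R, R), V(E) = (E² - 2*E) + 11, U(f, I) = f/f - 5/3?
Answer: -1648280380/3 ≈ -5.4943e+8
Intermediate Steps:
U(f, I) = -⅔ (U(f, I) = 1 - 5*⅓ = 1 - 5/3 = -⅔)
V(E) = 11 + E² - 2*E
l(R) = -119/3 (l(R) = -39 - ⅔ = -119/3)
(l(V(14)) - 37134)*(y + 38470) = (-119/3 - 37134)*(-23690 + 38470) = -111521/3*14780 = -1648280380/3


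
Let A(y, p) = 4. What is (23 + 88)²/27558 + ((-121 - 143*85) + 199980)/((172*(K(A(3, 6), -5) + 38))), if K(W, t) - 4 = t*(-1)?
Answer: 146454161/6188302 ≈ 23.666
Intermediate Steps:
K(W, t) = 4 - t (K(W, t) = 4 + t*(-1) = 4 - t)
(23 + 88)²/27558 + ((-121 - 143*85) + 199980)/((172*(K(A(3, 6), -5) + 38))) = (23 + 88)²/27558 + ((-121 - 143*85) + 199980)/((172*((4 - 1*(-5)) + 38))) = 111²*(1/27558) + ((-121 - 12155) + 199980)/((172*((4 + 5) + 38))) = 12321*(1/27558) + (-12276 + 199980)/((172*(9 + 38))) = 1369/3062 + 187704/((172*47)) = 1369/3062 + 187704/8084 = 1369/3062 + 187704*(1/8084) = 1369/3062 + 46926/2021 = 146454161/6188302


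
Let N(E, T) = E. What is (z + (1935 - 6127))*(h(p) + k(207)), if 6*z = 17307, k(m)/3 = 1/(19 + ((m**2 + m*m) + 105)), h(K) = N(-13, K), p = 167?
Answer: 2917511045/171644 ≈ 16997.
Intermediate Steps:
h(K) = -13
k(m) = 3/(124 + 2*m**2) (k(m) = 3/(19 + ((m**2 + m*m) + 105)) = 3/(19 + ((m**2 + m**2) + 105)) = 3/(19 + (2*m**2 + 105)) = 3/(19 + (105 + 2*m**2)) = 3/(124 + 2*m**2))
z = 5769/2 (z = (1/6)*17307 = 5769/2 ≈ 2884.5)
(z + (1935 - 6127))*(h(p) + k(207)) = (5769/2 + (1935 - 6127))*(-13 + 3/(2*(62 + 207**2))) = (5769/2 - 4192)*(-13 + 3/(2*(62 + 42849))) = -2615*(-13 + (3/2)/42911)/2 = -2615*(-13 + (3/2)*(1/42911))/2 = -2615*(-13 + 3/85822)/2 = -2615/2*(-1115683/85822) = 2917511045/171644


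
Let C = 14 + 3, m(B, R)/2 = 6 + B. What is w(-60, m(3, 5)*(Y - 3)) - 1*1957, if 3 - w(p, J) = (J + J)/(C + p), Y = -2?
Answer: -84202/43 ≈ -1958.2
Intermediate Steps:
m(B, R) = 12 + 2*B (m(B, R) = 2*(6 + B) = 12 + 2*B)
C = 17
w(p, J) = 3 - 2*J/(17 + p) (w(p, J) = 3 - (J + J)/(17 + p) = 3 - 2*J/(17 + p))
w(-60, m(3, 5)*(Y - 3)) - 1*1957 = (51 - 2*(12 + 2*3)*(-2 - 3) + 3*(-60))/(17 - 60) - 1*1957 = (51 - 2*(12 + 6)*(-5) - 180)/(-43) - 1957 = -(51 - 36*(-5) - 180)/43 - 1957 = -(51 - 2*(-90) - 180)/43 - 1957 = -(51 + 180 - 180)/43 - 1957 = -1/43*51 - 1957 = -51/43 - 1957 = -84202/43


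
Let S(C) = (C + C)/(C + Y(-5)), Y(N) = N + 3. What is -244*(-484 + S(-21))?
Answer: 2705960/23 ≈ 1.1765e+5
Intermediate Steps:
Y(N) = 3 + N
S(C) = 2*C/(-2 + C) (S(C) = (C + C)/(C + (3 - 5)) = (2*C)/(C - 2) = (2*C)/(-2 + C) = 2*C/(-2 + C))
-244*(-484 + S(-21)) = -244*(-484 + 2*(-21)/(-2 - 21)) = -244*(-484 + 2*(-21)/(-23)) = -244*(-484 + 2*(-21)*(-1/23)) = -244*(-484 + 42/23) = -244*(-11090/23) = 2705960/23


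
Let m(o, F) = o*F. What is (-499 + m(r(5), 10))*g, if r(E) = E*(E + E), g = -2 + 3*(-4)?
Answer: -14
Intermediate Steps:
g = -14 (g = -2 - 12 = -14)
r(E) = 2*E² (r(E) = E*(2*E) = 2*E²)
m(o, F) = F*o
(-499 + m(r(5), 10))*g = (-499 + 10*(2*5²))*(-14) = (-499 + 10*(2*25))*(-14) = (-499 + 10*50)*(-14) = (-499 + 500)*(-14) = 1*(-14) = -14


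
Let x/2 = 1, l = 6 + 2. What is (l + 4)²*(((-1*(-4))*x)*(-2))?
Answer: -2304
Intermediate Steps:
l = 8
x = 2 (x = 2*1 = 2)
(l + 4)²*(((-1*(-4))*x)*(-2)) = (8 + 4)²*((-1*(-4)*2)*(-2)) = 12²*((4*2)*(-2)) = 144*(8*(-2)) = 144*(-16) = -2304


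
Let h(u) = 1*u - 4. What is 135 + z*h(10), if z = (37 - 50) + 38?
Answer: 285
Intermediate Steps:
h(u) = -4 + u (h(u) = u - 4 = -4 + u)
z = 25 (z = -13 + 38 = 25)
135 + z*h(10) = 135 + 25*(-4 + 10) = 135 + 25*6 = 135 + 150 = 285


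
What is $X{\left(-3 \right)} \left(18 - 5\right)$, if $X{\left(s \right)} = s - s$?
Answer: $0$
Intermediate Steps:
$X{\left(s \right)} = 0$
$X{\left(-3 \right)} \left(18 - 5\right) = 0 \left(18 - 5\right) = 0 \cdot 13 = 0$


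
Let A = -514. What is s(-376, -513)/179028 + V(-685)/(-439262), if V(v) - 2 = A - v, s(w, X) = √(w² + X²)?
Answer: -173/439262 + √404545/179028 ≈ 0.0031589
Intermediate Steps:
s(w, X) = √(X² + w²)
V(v) = -512 - v (V(v) = 2 + (-514 - v) = -512 - v)
s(-376, -513)/179028 + V(-685)/(-439262) = √((-513)² + (-376)²)/179028 + (-512 - 1*(-685))/(-439262) = √(263169 + 141376)*(1/179028) + (-512 + 685)*(-1/439262) = √404545*(1/179028) + 173*(-1/439262) = √404545/179028 - 173/439262 = -173/439262 + √404545/179028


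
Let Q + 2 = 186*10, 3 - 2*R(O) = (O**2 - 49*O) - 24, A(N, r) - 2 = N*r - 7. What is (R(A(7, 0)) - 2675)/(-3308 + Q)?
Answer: 5593/2900 ≈ 1.9286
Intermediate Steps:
A(N, r) = -5 + N*r (A(N, r) = 2 + (N*r - 7) = 2 + (-7 + N*r) = -5 + N*r)
R(O) = 27/2 - O**2/2 + 49*O/2 (R(O) = 3/2 - ((O**2 - 49*O) - 24)/2 = 3/2 - (-24 + O**2 - 49*O)/2 = 3/2 + (12 - O**2/2 + 49*O/2) = 27/2 - O**2/2 + 49*O/2)
Q = 1858 (Q = -2 + 186*10 = -2 + 1860 = 1858)
(R(A(7, 0)) - 2675)/(-3308 + Q) = ((27/2 - (-5 + 7*0)**2/2 + 49*(-5 + 7*0)/2) - 2675)/(-3308 + 1858) = ((27/2 - (-5 + 0)**2/2 + 49*(-5 + 0)/2) - 2675)/(-1450) = ((27/2 - 1/2*(-5)**2 + (49/2)*(-5)) - 2675)*(-1/1450) = ((27/2 - 1/2*25 - 245/2) - 2675)*(-1/1450) = ((27/2 - 25/2 - 245/2) - 2675)*(-1/1450) = (-243/2 - 2675)*(-1/1450) = -5593/2*(-1/1450) = 5593/2900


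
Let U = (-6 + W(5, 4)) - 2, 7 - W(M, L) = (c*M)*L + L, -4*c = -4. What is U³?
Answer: -15625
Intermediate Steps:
c = 1 (c = -¼*(-4) = 1)
W(M, L) = 7 - L - L*M (W(M, L) = 7 - ((1*M)*L + L) = 7 - (M*L + L) = 7 - (L*M + L) = 7 - (L + L*M) = 7 + (-L - L*M) = 7 - L - L*M)
U = -25 (U = (-6 + (7 - 1*4 - 1*4*5)) - 2 = (-6 + (7 - 4 - 20)) - 2 = (-6 - 17) - 2 = -23 - 2 = -25)
U³ = (-25)³ = -15625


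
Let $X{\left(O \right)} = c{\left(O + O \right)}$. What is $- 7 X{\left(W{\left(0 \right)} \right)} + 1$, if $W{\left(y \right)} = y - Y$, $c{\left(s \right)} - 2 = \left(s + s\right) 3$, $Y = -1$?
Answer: $-97$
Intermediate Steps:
$c{\left(s \right)} = 2 + 6 s$ ($c{\left(s \right)} = 2 + \left(s + s\right) 3 = 2 + 2 s 3 = 2 + 6 s$)
$W{\left(y \right)} = 1 + y$ ($W{\left(y \right)} = y - -1 = y + 1 = 1 + y$)
$X{\left(O \right)} = 2 + 12 O$ ($X{\left(O \right)} = 2 + 6 \left(O + O\right) = 2 + 6 \cdot 2 O = 2 + 12 O$)
$- 7 X{\left(W{\left(0 \right)} \right)} + 1 = - 7 \left(2 + 12 \left(1 + 0\right)\right) + 1 = - 7 \left(2 + 12 \cdot 1\right) + 1 = - 7 \left(2 + 12\right) + 1 = \left(-7\right) 14 + 1 = -98 + 1 = -97$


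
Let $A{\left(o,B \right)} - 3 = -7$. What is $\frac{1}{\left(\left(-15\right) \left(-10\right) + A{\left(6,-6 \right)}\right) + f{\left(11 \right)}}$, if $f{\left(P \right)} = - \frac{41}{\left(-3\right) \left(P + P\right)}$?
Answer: $\frac{66}{9677} \approx 0.0068203$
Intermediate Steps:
$A{\left(o,B \right)} = -4$ ($A{\left(o,B \right)} = 3 - 7 = -4$)
$f{\left(P \right)} = \frac{41}{6 P}$ ($f{\left(P \right)} = - \frac{41}{\left(-3\right) 2 P} = - \frac{41}{\left(-6\right) P} = - 41 \left(- \frac{1}{6 P}\right) = \frac{41}{6 P}$)
$\frac{1}{\left(\left(-15\right) \left(-10\right) + A{\left(6,-6 \right)}\right) + f{\left(11 \right)}} = \frac{1}{\left(\left(-15\right) \left(-10\right) - 4\right) + \frac{41}{6 \cdot 11}} = \frac{1}{\left(150 - 4\right) + \frac{41}{6} \cdot \frac{1}{11}} = \frac{1}{146 + \frac{41}{66}} = \frac{1}{\frac{9677}{66}} = \frac{66}{9677}$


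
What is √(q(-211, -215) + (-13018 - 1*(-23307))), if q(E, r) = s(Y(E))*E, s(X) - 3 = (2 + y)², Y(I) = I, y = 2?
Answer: 2*√1570 ≈ 79.246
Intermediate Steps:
s(X) = 19 (s(X) = 3 + (2 + 2)² = 3 + 4² = 3 + 16 = 19)
q(E, r) = 19*E
√(q(-211, -215) + (-13018 - 1*(-23307))) = √(19*(-211) + (-13018 - 1*(-23307))) = √(-4009 + (-13018 + 23307)) = √(-4009 + 10289) = √6280 = 2*√1570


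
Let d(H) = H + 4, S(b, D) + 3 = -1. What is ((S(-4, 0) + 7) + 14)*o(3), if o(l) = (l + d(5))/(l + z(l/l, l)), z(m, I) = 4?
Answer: 204/7 ≈ 29.143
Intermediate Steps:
S(b, D) = -4 (S(b, D) = -3 - 1 = -4)
d(H) = 4 + H
o(l) = (9 + l)/(4 + l) (o(l) = (l + (4 + 5))/(l + 4) = (l + 9)/(4 + l) = (9 + l)/(4 + l))
((S(-4, 0) + 7) + 14)*o(3) = ((-4 + 7) + 14)*((9 + 3)/(4 + 3)) = (3 + 14)*(12/7) = 17*((1/7)*12) = 17*(12/7) = 204/7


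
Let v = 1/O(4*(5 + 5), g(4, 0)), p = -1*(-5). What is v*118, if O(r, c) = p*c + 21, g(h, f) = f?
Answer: 118/21 ≈ 5.6190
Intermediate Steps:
p = 5
O(r, c) = 21 + 5*c (O(r, c) = 5*c + 21 = 21 + 5*c)
v = 1/21 (v = 1/(21 + 5*0) = 1/(21 + 0) = 1/21 ≈ 0.047619)
v*118 = (1/21)*118 = 118/21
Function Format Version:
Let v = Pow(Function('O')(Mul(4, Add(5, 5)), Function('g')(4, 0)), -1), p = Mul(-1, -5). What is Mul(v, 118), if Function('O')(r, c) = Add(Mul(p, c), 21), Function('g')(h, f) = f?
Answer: Rational(118, 21) ≈ 5.6190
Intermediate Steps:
p = 5
Function('O')(r, c) = Add(21, Mul(5, c)) (Function('O')(r, c) = Add(Mul(5, c), 21) = Add(21, Mul(5, c)))
v = Rational(1, 21) (v = Pow(Add(21, Mul(5, 0)), -1) = Pow(Add(21, 0), -1) = Pow(21, -1) = Rational(1, 21) ≈ 0.047619)
Mul(v, 118) = Mul(Rational(1, 21), 118) = Rational(118, 21)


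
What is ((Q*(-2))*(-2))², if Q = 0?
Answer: 0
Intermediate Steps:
((Q*(-2))*(-2))² = ((0*(-2))*(-2))² = (0*(-2))² = 0² = 0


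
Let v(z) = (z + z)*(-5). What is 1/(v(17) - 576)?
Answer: -1/746 ≈ -0.0013405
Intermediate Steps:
v(z) = -10*z (v(z) = (2*z)*(-5) = -10*z)
1/(v(17) - 576) = 1/(-10*17 - 576) = 1/(-170 - 576) = 1/(-746) = -1/746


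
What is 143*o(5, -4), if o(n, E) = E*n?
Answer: -2860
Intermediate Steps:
143*o(5, -4) = 143*(-4*5) = 143*(-20) = -2860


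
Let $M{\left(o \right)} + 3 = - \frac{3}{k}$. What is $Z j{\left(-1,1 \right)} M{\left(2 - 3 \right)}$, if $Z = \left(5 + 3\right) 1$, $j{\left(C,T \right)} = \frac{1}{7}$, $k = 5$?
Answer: $- \frac{144}{35} \approx -4.1143$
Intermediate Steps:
$j{\left(C,T \right)} = \frac{1}{7}$
$M{\left(o \right)} = - \frac{18}{5}$ ($M{\left(o \right)} = -3 - \frac{3}{5} = - \frac{18}{5}$)
$Z = 8$ ($Z = 8 \cdot 1 = 8$)
$Z j{\left(-1,1 \right)} M{\left(2 - 3 \right)} = 8 \cdot \frac{1}{7} \left(- \frac{18}{5}\right) = \frac{8}{7} \left(- \frac{18}{5}\right) = - \frac{144}{35}$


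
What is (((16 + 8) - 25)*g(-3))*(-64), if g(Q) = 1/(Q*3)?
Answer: -64/9 ≈ -7.1111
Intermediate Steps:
g(Q) = 1/(3*Q)
(((16 + 8) - 25)*g(-3))*(-64) = (((16 + 8) - 25)*((⅓)/(-3)))*(-64) = ((24 - 25)*((⅓)*(-⅓)))*(-64) = -1*(-⅑)*(-64) = (⅑)*(-64) = -64/9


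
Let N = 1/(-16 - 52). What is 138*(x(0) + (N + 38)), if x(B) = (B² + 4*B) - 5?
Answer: 154767/34 ≈ 4552.0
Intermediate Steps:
N = -1/68 (N = 1/(-68) = -1/68 ≈ -0.014706)
x(B) = -5 + B² + 4*B
138*(x(0) + (N + 38)) = 138*((-5 + 0² + 4*0) + (-1/68 + 38)) = 138*((-5 + 0 + 0) + 2583/68) = 138*(-5 + 2583/68) = 138*(2243/68) = 154767/34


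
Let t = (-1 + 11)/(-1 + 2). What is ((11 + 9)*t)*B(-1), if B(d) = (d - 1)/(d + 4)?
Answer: -400/3 ≈ -133.33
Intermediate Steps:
t = 10 (t = 10/1 = 10*1 = 10)
B(d) = (-1 + d)/(4 + d)
((11 + 9)*t)*B(-1) = ((11 + 9)*10)*((-1 - 1)/(4 - 1)) = (20*10)*(-2/3) = 200*((⅓)*(-2)) = 200*(-⅔) = -400/3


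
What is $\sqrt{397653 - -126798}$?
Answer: $\sqrt{524451} \approx 724.19$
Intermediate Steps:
$\sqrt{397653 - -126798} = \sqrt{397653 + \left(-18451 + 145249\right)} = \sqrt{397653 + 126798} = \sqrt{524451}$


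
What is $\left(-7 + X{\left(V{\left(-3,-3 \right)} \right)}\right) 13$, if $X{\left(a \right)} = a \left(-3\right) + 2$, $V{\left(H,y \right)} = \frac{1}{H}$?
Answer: $-52$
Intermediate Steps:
$X{\left(a \right)} = 2 - 3 a$ ($X{\left(a \right)} = - 3 a + 2 = 2 - 3 a$)
$\left(-7 + X{\left(V{\left(-3,-3 \right)} \right)}\right) 13 = \left(-7 + \left(2 - \frac{3}{-3}\right)\right) 13 = \left(-7 + \left(2 - -1\right)\right) 13 = \left(-7 + \left(2 + 1\right)\right) 13 = \left(-7 + 3\right) 13 = \left(-4\right) 13 = -52$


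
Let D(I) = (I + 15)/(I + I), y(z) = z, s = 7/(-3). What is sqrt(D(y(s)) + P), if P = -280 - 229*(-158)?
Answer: sqrt(1759065)/7 ≈ 189.47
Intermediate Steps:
s = -7/3 (s = 7*(-1/3) = -7/3 ≈ -2.3333)
D(I) = (15 + I)/(2*I) (D(I) = (15 + I)/((2*I)) = (15 + I)*(1/(2*I)) = (15 + I)/(2*I))
P = 35902 (P = -280 + 36182 = 35902)
sqrt(D(y(s)) + P) = sqrt((15 - 7/3)/(2*(-7/3)) + 35902) = sqrt((1/2)*(-3/7)*(38/3) + 35902) = sqrt(-19/7 + 35902) = sqrt(251295/7) = sqrt(1759065)/7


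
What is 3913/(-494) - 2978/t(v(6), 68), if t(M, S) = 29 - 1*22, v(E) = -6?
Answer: -115271/266 ≈ -433.35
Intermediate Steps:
t(M, S) = 7 (t(M, S) = 29 - 22 = 7)
3913/(-494) - 2978/t(v(6), 68) = 3913/(-494) - 2978/7 = 3913*(-1/494) - 2978*1/7 = -301/38 - 2978/7 = -115271/266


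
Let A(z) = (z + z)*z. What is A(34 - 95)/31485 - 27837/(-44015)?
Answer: 48160303/55432491 ≈ 0.86881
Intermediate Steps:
A(z) = 2*z² (A(z) = (2*z)*z = 2*z²)
A(34 - 95)/31485 - 27837/(-44015) = (2*(34 - 95)²)/31485 - 27837/(-44015) = (2*(-61)²)*(1/31485) - 27837*(-1/44015) = (2*3721)*(1/31485) + 27837/44015 = 7442*(1/31485) + 27837/44015 = 7442/31485 + 27837/44015 = 48160303/55432491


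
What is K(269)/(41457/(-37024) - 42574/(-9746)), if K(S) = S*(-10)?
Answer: -37332637760/45085379 ≈ -828.04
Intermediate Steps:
K(S) = -10*S
K(269)/(41457/(-37024) - 42574/(-9746)) = (-10*269)/(41457/(-37024) - 42574/(-9746)) = -2690/(41457*(-1/37024) - 42574*(-1/9746)) = -2690/(-3189/2848 + 21287/4873) = -2690/45085379/13878304 = -2690*13878304/45085379 = -37332637760/45085379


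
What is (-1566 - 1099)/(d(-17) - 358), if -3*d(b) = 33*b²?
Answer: 2665/3537 ≈ 0.75346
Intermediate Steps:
d(b) = -11*b²
(-1566 - 1099)/(d(-17) - 358) = (-1566 - 1099)/(-11*(-17)² - 358) = -2665/(-11*289 - 358) = -2665/(-3179 - 358) = -2665/(-3537) = -2665*(-1/3537) = 2665/3537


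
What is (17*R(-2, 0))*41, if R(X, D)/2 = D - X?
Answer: 2788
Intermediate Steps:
R(X, D) = -2*X + 2*D (R(X, D) = 2*(D - X) = -2*X + 2*D)
(17*R(-2, 0))*41 = (17*(-2*(-2) + 2*0))*41 = (17*(4 + 0))*41 = (17*4)*41 = 68*41 = 2788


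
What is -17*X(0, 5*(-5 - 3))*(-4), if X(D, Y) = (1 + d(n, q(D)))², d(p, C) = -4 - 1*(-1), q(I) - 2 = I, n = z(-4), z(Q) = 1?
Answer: 272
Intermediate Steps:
n = 1
q(I) = 2 + I
d(p, C) = -3 (d(p, C) = -4 + 1 = -3)
X(D, Y) = 4 (X(D, Y) = (1 - 3)² = (-2)² = 4)
-17*X(0, 5*(-5 - 3))*(-4) = -17*4*(-4) = -68*(-4) = 272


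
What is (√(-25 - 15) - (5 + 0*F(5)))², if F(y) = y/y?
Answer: (5 - 2*I*√10)² ≈ -15.0 - 63.246*I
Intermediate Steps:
F(y) = 1
(√(-25 - 15) - (5 + 0*F(5)))² = (√(-25 - 15) - (5 + 0*1))² = (√(-40) - (5 + 0))² = (2*I*√10 - 1*5)² = (2*I*√10 - 5)² = (-5 + 2*I*√10)²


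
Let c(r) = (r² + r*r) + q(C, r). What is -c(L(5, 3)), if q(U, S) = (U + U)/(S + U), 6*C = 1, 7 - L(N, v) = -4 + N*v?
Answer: -734/23 ≈ -31.913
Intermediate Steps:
L(N, v) = 11 - N*v (L(N, v) = 7 - (-4 + N*v) = 7 + (4 - N*v) = 11 - N*v)
C = ⅙ (C = (⅙)*1 = ⅙ ≈ 0.16667)
q(U, S) = 2*U/(S + U) (q(U, S) = (2*U)/(S + U) = 2*U/(S + U))
c(r) = 2*r² + 1/(3*(⅙ + r)) (c(r) = (r² + r*r) + 2*(⅙)/(r + ⅙) = (r² + r²) + 2*(⅙)/(⅙ + r) = 2*r² + 1/(3*(⅙ + r)))
-c(L(5, 3)) = -2*(1 + (11 - 1*5*3)²*(1 + 6*(11 - 1*5*3)))/(1 + 6*(11 - 1*5*3)) = -2*(1 + (11 - 15)²*(1 + 6*(11 - 15)))/(1 + 6*(11 - 15)) = -2*(1 + (-4)²*(1 + 6*(-4)))/(1 + 6*(-4)) = -2*(1 + 16*(1 - 24))/(1 - 24) = -2*(1 + 16*(-23))/(-23) = -2*(-1)*(1 - 368)/23 = -2*(-1)*(-367)/23 = -1*734/23 = -734/23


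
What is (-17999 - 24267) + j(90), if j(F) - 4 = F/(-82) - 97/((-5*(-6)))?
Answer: -51987587/1230 ≈ -42266.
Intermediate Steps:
j(F) = 23/30 - F/82 (j(F) = 4 + (F/(-82) - 97/((-5*(-6)))) = 4 + (F*(-1/82) - 97/30) = 4 + (-F/82 - 97*1/30) = 4 + (-F/82 - 97/30) = 4 + (-97/30 - F/82) = 23/30 - F/82)
(-17999 - 24267) + j(90) = (-17999 - 24267) + (23/30 - 1/82*90) = -42266 + (23/30 - 45/41) = -42266 - 407/1230 = -51987587/1230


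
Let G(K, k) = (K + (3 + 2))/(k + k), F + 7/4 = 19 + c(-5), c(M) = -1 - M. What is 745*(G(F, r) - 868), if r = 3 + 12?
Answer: -5168065/8 ≈ -6.4601e+5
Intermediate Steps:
F = 85/4 (F = -7/4 + (19 + (-1 - 1*(-5))) = -7/4 + (19 + (-1 + 5)) = -7/4 + (19 + 4) = -7/4 + 23 = 85/4 ≈ 21.250)
r = 15
G(K, k) = (5 + K)/(2*k) (G(K, k) = (K + 5)/((2*k)) = (5 + K)*(1/(2*k)) = (5 + K)/(2*k))
745*(G(F, r) - 868) = 745*((1/2)*(5 + 85/4)/15 - 868) = 745*((1/2)*(1/15)*(105/4) - 868) = 745*(7/8 - 868) = 745*(-6937/8) = -5168065/8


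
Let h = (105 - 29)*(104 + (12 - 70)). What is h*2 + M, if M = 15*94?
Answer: 8402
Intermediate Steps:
h = 3496 (h = 76*(104 - 58) = 76*46 = 3496)
M = 1410
h*2 + M = 3496*2 + 1410 = 6992 + 1410 = 8402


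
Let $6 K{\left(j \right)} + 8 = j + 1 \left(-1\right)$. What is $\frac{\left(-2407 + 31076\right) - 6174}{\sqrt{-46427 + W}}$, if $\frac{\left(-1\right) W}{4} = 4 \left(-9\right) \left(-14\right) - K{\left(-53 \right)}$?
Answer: $- \frac{2045 i \sqrt{436359}}{13223} \approx - 102.16 i$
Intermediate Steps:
$K{\left(j \right)} = - \frac{3}{2} + \frac{j}{6}$ ($K{\left(j \right)} = - \frac{4}{3} + \frac{j + 1 \left(-1\right)}{6} = - \frac{4}{3} + \frac{j - 1}{6} = - \frac{4}{3} + \frac{-1 + j}{6} = - \frac{4}{3} + \left(- \frac{1}{6} + \frac{j}{6}\right) = - \frac{3}{2} + \frac{j}{6}$)
$W = - \frac{6172}{3}$ ($W = - 4 \left(4 \left(-9\right) \left(-14\right) - \left(- \frac{3}{2} + \frac{1}{6} \left(-53\right)\right)\right) = - 4 \left(\left(-36\right) \left(-14\right) - \left(- \frac{3}{2} - \frac{53}{6}\right)\right) = - 4 \left(504 - - \frac{31}{3}\right) = - 4 \left(504 + \frac{31}{3}\right) = \left(-4\right) \frac{1543}{3} = - \frac{6172}{3} \approx -2057.3$)
$\frac{\left(-2407 + 31076\right) - 6174}{\sqrt{-46427 + W}} = \frac{\left(-2407 + 31076\right) - 6174}{\sqrt{-46427 - \frac{6172}{3}}} = \frac{28669 - 6174}{\sqrt{- \frac{145453}{3}}} = \frac{22495}{\frac{1}{3} i \sqrt{436359}} = 22495 \left(- \frac{i \sqrt{436359}}{145453}\right) = - \frac{2045 i \sqrt{436359}}{13223}$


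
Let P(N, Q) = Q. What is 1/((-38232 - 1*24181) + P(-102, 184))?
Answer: -1/62229 ≈ -1.6070e-5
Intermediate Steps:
1/((-38232 - 1*24181) + P(-102, 184)) = 1/((-38232 - 1*24181) + 184) = 1/((-38232 - 24181) + 184) = 1/(-62413 + 184) = 1/(-62229) = -1/62229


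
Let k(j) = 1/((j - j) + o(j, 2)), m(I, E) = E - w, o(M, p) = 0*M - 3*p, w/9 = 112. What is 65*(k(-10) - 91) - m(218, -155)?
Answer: -28577/6 ≈ -4762.8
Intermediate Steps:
w = 1008 (w = 9*112 = 1008)
o(M, p) = -3*p (o(M, p) = 0 - 3*p = -3*p)
m(I, E) = -1008 + E (m(I, E) = E - 1*1008 = E - 1008 = -1008 + E)
k(j) = -⅙ (k(j) = 1/((j - j) - 3*2) = 1/(0 - 6) = 1/(-6) = -⅙)
65*(k(-10) - 91) - m(218, -155) = 65*(-⅙ - 91) - (-1008 - 155) = 65*(-547/6) - 1*(-1163) = -35555/6 + 1163 = -28577/6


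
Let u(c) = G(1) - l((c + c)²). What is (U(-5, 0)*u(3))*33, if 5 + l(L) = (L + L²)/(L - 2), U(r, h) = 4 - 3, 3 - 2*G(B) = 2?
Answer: -37785/34 ≈ -1111.3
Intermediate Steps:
G(B) = ½ (G(B) = 3/2 - ½*2 = 3/2 - 1 = ½)
U(r, h) = 1
l(L) = -5 + (L + L²)/(-2 + L) (l(L) = -5 + (L + L²)/(L - 2) = -5 + (L + L²)/(-2 + L))
u(c) = ½ - (10 - 16*c² + 16*c⁴)/(-2 + 4*c²) (u(c) = ½ - (10 + ((c + c)²)² - 4*(c + c)²)/(-2 + (c + c)²) = ½ - (10 + ((2*c)²)² - 4*4*c²)/(-2 + (2*c)²) = ½ - (10 + (4*c²)² - 16*c²)/(-2 + 4*c²) = ½ - (10 + 16*c⁴ - 16*c²)/(-2 + 4*c²) = ½ - (10 - 16*c² + 16*c⁴)/(-2 + 4*c²))
(U(-5, 0)*u(3))*33 = (1*((-11 - 16*3⁴ + 18*3²)/(2*(-1 + 2*3²))))*33 = (1*((-11 - 16*81 + 18*9)/(2*(-1 + 2*9))))*33 = (1*((-11 - 1296 + 162)/(2*(-1 + 18))))*33 = (1*((½)*(-1145)/17))*33 = (1*((½)*(1/17)*(-1145)))*33 = (1*(-1145/34))*33 = -1145/34*33 = -37785/34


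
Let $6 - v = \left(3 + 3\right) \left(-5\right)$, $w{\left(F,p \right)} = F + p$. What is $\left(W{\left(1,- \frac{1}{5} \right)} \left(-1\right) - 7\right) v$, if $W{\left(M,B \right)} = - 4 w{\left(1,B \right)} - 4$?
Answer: $\frac{36}{5} \approx 7.2$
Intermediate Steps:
$W{\left(M,B \right)} = -8 - 4 B$ ($W{\left(M,B \right)} = - 4 \left(1 + B\right) - 4 = \left(-4 - 4 B\right) - 4 = -8 - 4 B$)
$v = 36$ ($v = 6 - \left(3 + 3\right) \left(-5\right) = 6 - 6 \left(-5\right) = 6 - -30 = 6 + 30 = 36$)
$\left(W{\left(1,- \frac{1}{5} \right)} \left(-1\right) - 7\right) v = \left(\left(-8 - 4 \left(- \frac{1}{5}\right)\right) \left(-1\right) - 7\right) 36 = \left(\left(-8 - 4 \left(\left(-1\right) \frac{1}{5}\right)\right) \left(-1\right) - 7\right) 36 = \left(\left(-8 - - \frac{4}{5}\right) \left(-1\right) - 7\right) 36 = \left(\left(-8 + \frac{4}{5}\right) \left(-1\right) - 7\right) 36 = \left(\left(- \frac{36}{5}\right) \left(-1\right) - 7\right) 36 = \left(\frac{36}{5} - 7\right) 36 = \frac{1}{5} \cdot 36 = \frac{36}{5}$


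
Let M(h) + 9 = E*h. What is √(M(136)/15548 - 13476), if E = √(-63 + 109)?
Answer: √(-4819071711 + 3128*√46)/598 ≈ 116.09*I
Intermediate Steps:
E = √46 ≈ 6.7823
M(h) = -9 + h*√46 (M(h) = -9 + √46*h = -9 + h*√46)
√(M(136)/15548 - 13476) = √((-9 + 136*√46)/15548 - 13476) = √((-9 + 136*√46)*(1/15548) - 13476) = √((-9/15548 + 34*√46/3887) - 13476) = √(-209524857/15548 + 34*√46/3887)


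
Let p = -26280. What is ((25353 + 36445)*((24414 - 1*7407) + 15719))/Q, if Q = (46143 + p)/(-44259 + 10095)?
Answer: -7677035517008/2207 ≈ -3.4785e+9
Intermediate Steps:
Q = -2207/3796 (Q = (46143 - 26280)/(-44259 + 10095) = 19863/(-34164) = 19863*(-1/34164) = -2207/3796 ≈ -0.58140)
((25353 + 36445)*((24414 - 1*7407) + 15719))/Q = ((25353 + 36445)*((24414 - 1*7407) + 15719))/(-2207/3796) = (61798*((24414 - 7407) + 15719))*(-3796/2207) = (61798*(17007 + 15719))*(-3796/2207) = (61798*32726)*(-3796/2207) = 2022401348*(-3796/2207) = -7677035517008/2207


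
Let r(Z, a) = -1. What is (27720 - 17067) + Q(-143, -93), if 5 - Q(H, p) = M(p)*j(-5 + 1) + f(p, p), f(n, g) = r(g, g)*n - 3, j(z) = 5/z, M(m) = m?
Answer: 41807/4 ≈ 10452.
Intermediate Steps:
f(n, g) = -3 - n (f(n, g) = -n - 3 = -3 - n)
Q(H, p) = 8 + 9*p/4 (Q(H, p) = 5 - (p*(5/(-5 + 1)) + (-3 - p)) = 5 - (p*(5/(-4)) + (-3 - p)) = 5 - (p*(5*(-¼)) + (-3 - p)) = 5 - (p*(-5/4) + (-3 - p)) = 5 - (-5*p/4 + (-3 - p)) = 5 - (-3 - 9*p/4) = 5 + (3 + 9*p/4) = 8 + 9*p/4)
(27720 - 17067) + Q(-143, -93) = (27720 - 17067) + (8 + (9/4)*(-93)) = 10653 + (8 - 837/4) = 10653 - 805/4 = 41807/4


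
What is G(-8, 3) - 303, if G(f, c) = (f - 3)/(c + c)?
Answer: -1829/6 ≈ -304.83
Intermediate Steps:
G(f, c) = (-3 + f)/(2*c) (G(f, c) = (-3 + f)/((2*c)) = (-3 + f)*(1/(2*c)) = (-3 + f)/(2*c))
G(-8, 3) - 303 = (½)*(-3 - 8)/3 - 303 = (½)*(⅓)*(-11) - 303 = -11/6 - 303 = -1829/6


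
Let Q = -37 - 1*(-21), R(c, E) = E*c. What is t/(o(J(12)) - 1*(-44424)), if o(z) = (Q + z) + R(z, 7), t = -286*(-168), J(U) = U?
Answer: 6006/5563 ≈ 1.0796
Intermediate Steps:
Q = -16 (Q = -37 + 21 = -16)
t = 48048
o(z) = -16 + 8*z (o(z) = (-16 + z) + 7*z = -16 + 8*z)
t/(o(J(12)) - 1*(-44424)) = 48048/((-16 + 8*12) - 1*(-44424)) = 48048/((-16 + 96) + 44424) = 48048/(80 + 44424) = 48048/44504 = 48048*(1/44504) = 6006/5563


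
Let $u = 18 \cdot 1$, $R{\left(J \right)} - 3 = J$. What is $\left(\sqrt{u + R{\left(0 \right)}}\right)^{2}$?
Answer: $21$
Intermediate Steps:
$R{\left(J \right)} = 3 + J$
$u = 18$
$\left(\sqrt{u + R{\left(0 \right)}}\right)^{2} = \left(\sqrt{18 + \left(3 + 0\right)}\right)^{2} = \left(\sqrt{18 + 3}\right)^{2} = \left(\sqrt{21}\right)^{2} = 21$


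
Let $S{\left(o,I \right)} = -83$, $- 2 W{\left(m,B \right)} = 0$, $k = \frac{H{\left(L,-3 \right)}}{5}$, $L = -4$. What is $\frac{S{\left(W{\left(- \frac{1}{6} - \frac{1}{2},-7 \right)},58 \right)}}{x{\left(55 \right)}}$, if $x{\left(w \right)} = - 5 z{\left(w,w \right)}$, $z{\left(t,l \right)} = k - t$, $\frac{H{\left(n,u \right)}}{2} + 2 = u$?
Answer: $- \frac{83}{285} \approx -0.29123$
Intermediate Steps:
$H{\left(n,u \right)} = -4 + 2 u$
$k = -2$ ($k = \frac{-4 + 2 \left(-3\right)}{5} = \left(-4 - 6\right) \frac{1}{5} = \left(-10\right) \frac{1}{5} = -2$)
$W{\left(m,B \right)} = 0$ ($W{\left(m,B \right)} = \left(- \frac{1}{2}\right) 0 = 0$)
$z{\left(t,l \right)} = -2 - t$
$x{\left(w \right)} = 10 + 5 w$ ($x{\left(w \right)} = - 5 \left(-2 - w\right) = 10 + 5 w$)
$\frac{S{\left(W{\left(- \frac{1}{6} - \frac{1}{2},-7 \right)},58 \right)}}{x{\left(55 \right)}} = - \frac{83}{10 + 5 \cdot 55} = - \frac{83}{10 + 275} = - \frac{83}{285}$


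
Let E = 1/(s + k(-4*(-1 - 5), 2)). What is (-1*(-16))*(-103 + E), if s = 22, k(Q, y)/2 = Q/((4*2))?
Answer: -11532/7 ≈ -1647.4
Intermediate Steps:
k(Q, y) = Q/4 (k(Q, y) = 2*(Q/((4*2))) = 2*(Q/8) = Q/4)
E = 1/28 (E = 1/(22 + (-4*(-1 - 5))/4) = 1/(22 + (-4*(-6))/4) = 1/(22 + (¼)*24) = 1/(22 + 6) = 1/28 ≈ 0.035714)
(-1*(-16))*(-103 + E) = (-1*(-16))*(-103 + 1/28) = 16*(-2883/28) = -11532/7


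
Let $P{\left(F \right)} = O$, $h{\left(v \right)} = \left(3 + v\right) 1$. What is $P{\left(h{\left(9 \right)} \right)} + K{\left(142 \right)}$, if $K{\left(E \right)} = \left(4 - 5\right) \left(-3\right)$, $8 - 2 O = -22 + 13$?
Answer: $\frac{23}{2} \approx 11.5$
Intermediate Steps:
$h{\left(v \right)} = 3 + v$
$O = \frac{17}{2}$ ($O = 4 - \frac{-22 + 13}{2} = 4 - - \frac{9}{2} = 4 + \frac{9}{2} = \frac{17}{2} \approx 8.5$)
$K{\left(E \right)} = 3$ ($K{\left(E \right)} = \left(-1\right) \left(-3\right) = 3$)
$P{\left(F \right)} = \frac{17}{2}$
$P{\left(h{\left(9 \right)} \right)} + K{\left(142 \right)} = \frac{17}{2} + 3 = \frac{23}{2}$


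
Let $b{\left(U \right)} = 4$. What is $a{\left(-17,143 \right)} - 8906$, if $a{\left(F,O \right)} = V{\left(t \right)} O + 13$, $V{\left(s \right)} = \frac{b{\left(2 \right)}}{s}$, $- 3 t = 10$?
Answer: $- \frac{45323}{5} \approx -9064.6$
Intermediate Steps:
$t = - \frac{10}{3}$ ($t = \left(- \frac{1}{3}\right) 10 = - \frac{10}{3} \approx -3.3333$)
$V{\left(s \right)} = \frac{4}{s}$
$a{\left(F,O \right)} = 13 - \frac{6 O}{5}$ ($a{\left(F,O \right)} = \frac{4}{- \frac{10}{3}} O + 13 = 4 \left(- \frac{3}{10}\right) O + 13 = - \frac{6 O}{5} + 13 = 13 - \frac{6 O}{5}$)
$a{\left(-17,143 \right)} - 8906 = \left(13 - \frac{858}{5}\right) - 8906 = - \frac{793}{5} - 8906 = - \frac{45323}{5}$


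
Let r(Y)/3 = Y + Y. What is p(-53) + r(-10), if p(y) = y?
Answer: -113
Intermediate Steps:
r(Y) = 6*Y (r(Y) = 3*(Y + Y) = 3*(2*Y) = 6*Y)
p(-53) + r(-10) = -53 + 6*(-10) = -53 - 60 = -113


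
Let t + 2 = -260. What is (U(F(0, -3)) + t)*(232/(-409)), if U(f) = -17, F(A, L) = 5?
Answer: 64728/409 ≈ 158.26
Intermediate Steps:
t = -262 (t = -2 - 260 = -262)
(U(F(0, -3)) + t)*(232/(-409)) = (-17 - 262)*(232/(-409)) = -64728*(-1)/409 = -279*(-232/409) = 64728/409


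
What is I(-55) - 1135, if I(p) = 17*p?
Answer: -2070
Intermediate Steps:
I(-55) - 1135 = 17*(-55) - 1135 = -935 - 1135 = -2070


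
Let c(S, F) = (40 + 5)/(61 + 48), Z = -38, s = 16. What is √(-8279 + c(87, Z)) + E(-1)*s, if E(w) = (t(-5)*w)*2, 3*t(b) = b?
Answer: 160/3 + I*√98357894/109 ≈ 53.333 + 90.987*I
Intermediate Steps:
t(b) = b/3
c(S, F) = 45/109
E(w) = -10*w/3 (E(w) = (((⅓)*(-5))*w)*2 = -5*w/3*2 = -10*w/3)
√(-8279 + c(87, Z)) + E(-1)*s = √(-8279 + 45/109) - 10/3*(-1)*16 = √(-902366/109) + (10/3)*16 = I*√98357894/109 + 160/3 = 160/3 + I*√98357894/109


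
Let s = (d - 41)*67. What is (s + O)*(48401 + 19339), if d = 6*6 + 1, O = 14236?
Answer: 946192320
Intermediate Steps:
d = 37 (d = 36 + 1 = 37)
s = -268 (s = (37 - 41)*67 = -4*67 = -268)
(s + O)*(48401 + 19339) = (-268 + 14236)*(48401 + 19339) = 13968*67740 = 946192320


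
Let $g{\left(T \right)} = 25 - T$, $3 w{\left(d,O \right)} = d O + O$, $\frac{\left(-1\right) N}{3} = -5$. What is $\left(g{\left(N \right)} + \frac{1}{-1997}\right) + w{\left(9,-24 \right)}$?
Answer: $- \frac{139791}{1997} \approx -70.0$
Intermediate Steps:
$N = 15$ ($N = \left(-3\right) \left(-5\right) = 15$)
$w{\left(d,O \right)} = \frac{O}{3} + \frac{O d}{3}$ ($w{\left(d,O \right)} = \frac{d O + O}{3} = \frac{O d + O}{3} = \frac{O + O d}{3} = \frac{O}{3} + \frac{O d}{3}$)
$\left(g{\left(N \right)} + \frac{1}{-1997}\right) + w{\left(9,-24 \right)} = \left(\left(25 - 15\right) + \frac{1}{-1997}\right) + \frac{1}{3} \left(-24\right) \left(1 + 9\right) = \left(\left(25 - 15\right) - \frac{1}{1997}\right) + \frac{1}{3} \left(-24\right) 10 = \left(10 - \frac{1}{1997}\right) - 80 = \frac{19969}{1997} - 80 = - \frac{139791}{1997}$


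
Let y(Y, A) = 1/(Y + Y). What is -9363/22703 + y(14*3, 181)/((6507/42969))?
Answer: -1380726079/4136395788 ≈ -0.33380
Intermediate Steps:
y(Y, A) = 1/(2*Y)
-9363/22703 + y(14*3, 181)/((6507/42969)) = -9363/22703 + (1/(2*((14*3))))/((6507/42969)) = -9363*1/22703 + ((½)/42)/((6507*(1/42969))) = -9363/22703 + ((½)*(1/42))/(2169/14323) = -9363/22703 + (1/84)*(14323/2169) = -9363/22703 + 14323/182196 = -1380726079/4136395788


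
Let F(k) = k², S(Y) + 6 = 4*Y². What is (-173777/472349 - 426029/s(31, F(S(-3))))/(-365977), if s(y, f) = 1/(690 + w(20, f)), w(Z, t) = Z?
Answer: 142876404379687/172868869973 ≈ 826.50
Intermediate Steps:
S(Y) = -6 + 4*Y²
s(y, f) = 1/710 (s(y, f) = 1/(690 + 20) = 1/710)
(-173777/472349 - 426029/s(31, F(S(-3))))/(-365977) = (-173777/472349 - 426029/1/710)/(-365977) = (-173777*1/472349 - 426029*710)*(-1/365977) = (-173777/472349 - 302480590)*(-1/365977) = -142876404379687/472349*(-1/365977) = 142876404379687/172868869973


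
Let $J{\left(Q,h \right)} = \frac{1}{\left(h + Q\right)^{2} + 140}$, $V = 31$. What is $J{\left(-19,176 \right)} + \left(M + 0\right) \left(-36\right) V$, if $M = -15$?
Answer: $\frac{414967861}{24789} \approx 16740.0$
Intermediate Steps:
$J{\left(Q,h \right)} = \frac{1}{140 + \left(Q + h\right)^{2}}$ ($J{\left(Q,h \right)} = \frac{1}{\left(Q + h\right)^{2} + 140} = \frac{1}{140 + \left(Q + h\right)^{2}}$)
$J{\left(-19,176 \right)} + \left(M + 0\right) \left(-36\right) V = \frac{1}{140 + \left(-19 + 176\right)^{2}} + \left(-15 + 0\right) \left(-36\right) 31 = \frac{1}{140 + 157^{2}} + \left(-15\right) \left(-36\right) 31 = \frac{1}{140 + 24649} + 540 \cdot 31 = \frac{1}{24789} + 16740 = \frac{414967861}{24789}$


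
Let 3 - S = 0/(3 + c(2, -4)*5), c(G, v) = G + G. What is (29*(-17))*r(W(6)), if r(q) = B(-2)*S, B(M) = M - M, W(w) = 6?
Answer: 0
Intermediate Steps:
B(M) = 0
c(G, v) = 2*G
S = 3 (S = 3 - 0/(3 + (2*2)*5) = 3 - 0/(3 + 4*5) = 3 - 0/(3 + 20) = 3 - 0/23 = 3 - 1*0 = 3 + 0 = 3)
r(q) = 0 (r(q) = 0*3 = 0)
(29*(-17))*r(W(6)) = (29*(-17))*0 = -493*0 = 0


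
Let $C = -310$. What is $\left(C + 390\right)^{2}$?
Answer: $6400$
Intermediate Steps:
$\left(C + 390\right)^{2} = \left(-310 + 390\right)^{2} = 80^{2} = 6400$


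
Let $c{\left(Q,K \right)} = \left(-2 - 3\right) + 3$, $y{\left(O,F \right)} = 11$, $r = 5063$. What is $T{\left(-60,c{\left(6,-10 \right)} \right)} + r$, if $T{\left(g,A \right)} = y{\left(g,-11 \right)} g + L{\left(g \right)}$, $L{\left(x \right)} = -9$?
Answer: $4394$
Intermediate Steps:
$c{\left(Q,K \right)} = -2$ ($c{\left(Q,K \right)} = -5 + 3 = -2$)
$T{\left(g,A \right)} = -9 + 11 g$ ($T{\left(g,A \right)} = 11 g - 9 = -9 + 11 g$)
$T{\left(-60,c{\left(6,-10 \right)} \right)} + r = \left(-9 + 11 \left(-60\right)\right) + 5063 = \left(-9 - 660\right) + 5063 = -669 + 5063 = 4394$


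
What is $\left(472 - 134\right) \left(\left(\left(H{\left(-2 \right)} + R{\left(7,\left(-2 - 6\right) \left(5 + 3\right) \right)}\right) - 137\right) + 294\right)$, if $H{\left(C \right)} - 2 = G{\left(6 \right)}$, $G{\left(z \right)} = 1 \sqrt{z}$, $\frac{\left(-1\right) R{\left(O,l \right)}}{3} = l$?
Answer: $118638 + 338 \sqrt{6} \approx 1.1947 \cdot 10^{5}$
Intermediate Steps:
$R{\left(O,l \right)} = - 3 l$
$G{\left(z \right)} = \sqrt{z}$
$H{\left(C \right)} = 2 + \sqrt{6}$
$\left(472 - 134\right) \left(\left(\left(H{\left(-2 \right)} + R{\left(7,\left(-2 - 6\right) \left(5 + 3\right) \right)}\right) - 137\right) + 294\right) = \left(472 - 134\right) \left(\left(\left(\left(2 + \sqrt{6}\right) - 3 \left(-2 - 6\right) \left(5 + 3\right)\right) - 137\right) + 294\right) = 338 \left(\left(\left(\left(2 + \sqrt{6}\right) - 3 \left(\left(-8\right) 8\right)\right) - 137\right) + 294\right) = 338 \left(\left(\left(\left(2 + \sqrt{6}\right) - -192\right) - 137\right) + 294\right) = 338 \left(\left(\left(\left(2 + \sqrt{6}\right) + 192\right) - 137\right) + 294\right) = 338 \left(\left(\left(194 + \sqrt{6}\right) - 137\right) + 294\right) = 338 \left(\left(57 + \sqrt{6}\right) + 294\right) = 338 \left(351 + \sqrt{6}\right) = 118638 + 338 \sqrt{6}$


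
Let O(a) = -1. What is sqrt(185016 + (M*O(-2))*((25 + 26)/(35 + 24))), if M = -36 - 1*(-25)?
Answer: 3*sqrt(71563755)/59 ≈ 430.15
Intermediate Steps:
M = -11 (M = -36 + 25 = -11)
sqrt(185016 + (M*O(-2))*((25 + 26)/(35 + 24))) = sqrt(185016 + (-11*(-1))*((25 + 26)/(35 + 24))) = sqrt(185016 + 11*(51/59)) = sqrt(185016 + 561/59) = sqrt(10916505/59) = 3*sqrt(71563755)/59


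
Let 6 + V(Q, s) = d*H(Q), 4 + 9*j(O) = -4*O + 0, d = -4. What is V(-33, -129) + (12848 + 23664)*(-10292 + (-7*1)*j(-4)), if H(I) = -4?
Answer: -1128366818/3 ≈ -3.7612e+8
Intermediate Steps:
j(O) = -4/9 - 4*O/9 (j(O) = -4/9 + (-4*O + 0)/9 = -4/9 + (-4*O)/9 = -4/9 - 4*O/9)
V(Q, s) = 10 (V(Q, s) = -6 - 4*(-4) = -6 + 16 = 10)
V(-33, -129) + (12848 + 23664)*(-10292 + (-7*1)*j(-4)) = 10 + (12848 + 23664)*(-10292 + (-7*1)*(-4/9 - 4/9*(-4))) = 10 + 36512*(-10292 - 7*(-4/9 + 16/9)) = 10 + 36512*(-10292 - 7*4/3) = 10 + 36512*(-10292 - 28/3) = 10 + 36512*(-30904/3) = 10 - 1128366848/3 = -1128366818/3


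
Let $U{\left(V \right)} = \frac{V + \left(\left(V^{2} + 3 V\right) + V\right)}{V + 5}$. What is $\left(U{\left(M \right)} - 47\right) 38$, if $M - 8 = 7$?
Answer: $-1216$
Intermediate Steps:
$M = 15$ ($M = 8 + 7 = 15$)
$U{\left(V \right)} = \frac{V^{2} + 5 V}{5 + V}$ ($U{\left(V \right)} = \frac{V + \left(V^{2} + 4 V\right)}{5 + V} = \frac{V^{2} + 5 V}{5 + V}$)
$\left(U{\left(M \right)} - 47\right) 38 = \left(15 - 47\right) 38 = \left(-32\right) 38 = -1216$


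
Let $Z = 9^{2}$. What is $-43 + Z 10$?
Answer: $767$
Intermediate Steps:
$Z = 81$
$-43 + Z 10 = -43 + 81 \cdot 10 = -43 + 810 = 767$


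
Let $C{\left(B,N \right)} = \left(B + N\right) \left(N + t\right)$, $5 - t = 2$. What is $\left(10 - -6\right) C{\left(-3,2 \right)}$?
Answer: $-80$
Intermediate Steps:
$t = 3$ ($t = 5 - 2 = 3$)
$C{\left(B,N \right)} = \left(3 + N\right) \left(B + N\right)$ ($C{\left(B,N \right)} = \left(B + N\right) \left(N + 3\right) = \left(B + N\right) \left(3 + N\right) = \left(3 + N\right) \left(B + N\right)$)
$\left(10 - -6\right) C{\left(-3,2 \right)} = \left(10 - -6\right) \left(2^{2} + 3 \left(-3\right) + 3 \cdot 2 - 6\right) = \left(10 + 6\right) \left(4 - 9 + 6 - 6\right) = 16 \left(-5\right) = -80$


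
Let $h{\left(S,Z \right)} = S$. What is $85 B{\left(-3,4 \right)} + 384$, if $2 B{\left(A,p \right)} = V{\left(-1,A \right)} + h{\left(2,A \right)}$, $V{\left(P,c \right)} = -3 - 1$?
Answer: $299$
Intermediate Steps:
$V{\left(P,c \right)} = -4$
$B{\left(A,p \right)} = -1$ ($B{\left(A,p \right)} = \frac{-4 + 2}{2} = \frac{1}{2} \left(-2\right) = -1$)
$85 B{\left(-3,4 \right)} + 384 = 85 \left(-1\right) + 384 = -85 + 384 = 299$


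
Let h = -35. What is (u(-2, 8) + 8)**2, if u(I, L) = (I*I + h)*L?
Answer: 57600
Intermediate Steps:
u(I, L) = L*(-35 + I**2) (u(I, L) = (I*I - 35)*L = (I**2 - 35)*L = (-35 + I**2)*L = L*(-35 + I**2))
(u(-2, 8) + 8)**2 = (8*(-35 + (-2)**2) + 8)**2 = (8*(-35 + 4) + 8)**2 = (8*(-31) + 8)**2 = (-248 + 8)**2 = (-240)**2 = 57600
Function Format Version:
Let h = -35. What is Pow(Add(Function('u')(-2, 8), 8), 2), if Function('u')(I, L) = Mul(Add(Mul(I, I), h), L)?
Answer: 57600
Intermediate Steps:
Function('u')(I, L) = Mul(L, Add(-35, Pow(I, 2))) (Function('u')(I, L) = Mul(Add(Mul(I, I), -35), L) = Mul(Add(Pow(I, 2), -35), L) = Mul(Add(-35, Pow(I, 2)), L) = Mul(L, Add(-35, Pow(I, 2))))
Pow(Add(Function('u')(-2, 8), 8), 2) = Pow(Add(Mul(8, Add(-35, Pow(-2, 2))), 8), 2) = Pow(Add(Mul(8, Add(-35, 4)), 8), 2) = Pow(Add(Mul(8, -31), 8), 2) = Pow(Add(-248, 8), 2) = Pow(-240, 2) = 57600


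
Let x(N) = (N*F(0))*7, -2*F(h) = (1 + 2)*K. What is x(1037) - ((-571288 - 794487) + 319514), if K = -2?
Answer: 1068038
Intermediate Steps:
F(h) = 3 (F(h) = -(1 + 2)*(-2)/2 = -3*(-2)/2 = -½*(-6) = 3)
x(N) = 21*N (x(N) = (N*3)*7 = (3*N)*7 = 21*N)
x(1037) - ((-571288 - 794487) + 319514) = 21*1037 - ((-571288 - 794487) + 319514) = 21777 - (-1365775 + 319514) = 21777 - 1*(-1046261) = 21777 + 1046261 = 1068038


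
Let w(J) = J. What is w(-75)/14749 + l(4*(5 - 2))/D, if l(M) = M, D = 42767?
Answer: -3030537/630770483 ≈ -0.0048045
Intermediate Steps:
w(-75)/14749 + l(4*(5 - 2))/D = -75/14749 + (4*(5 - 2))/42767 = -75*1/14749 + (4*3)*(1/42767) = -75/14749 + 12*(1/42767) = -75/14749 + 12/42767 = -3030537/630770483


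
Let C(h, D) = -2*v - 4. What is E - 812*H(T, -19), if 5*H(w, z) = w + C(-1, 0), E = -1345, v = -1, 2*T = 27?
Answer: -16063/5 ≈ -3212.6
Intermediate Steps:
T = 27/2 (T = (½)*27 = 27/2 ≈ 13.500)
C(h, D) = -2 (C(h, D) = -2*(-1) - 4 = 2 - 4 = -2)
H(w, z) = -⅖ + w/5 (H(w, z) = (w - 2)/5 = (-2 + w)/5 = -⅖ + w/5)
E - 812*H(T, -19) = -1345 - 812*(-⅖ + (⅕)*(27/2)) = -1345 - 812*(-⅖ + 27/10) = -1345 - 812*23/10 = -1345 - 9338/5 = -16063/5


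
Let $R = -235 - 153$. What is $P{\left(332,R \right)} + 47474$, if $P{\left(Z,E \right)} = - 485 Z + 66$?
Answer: $-113480$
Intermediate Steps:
$R = -388$ ($R = -235 - 153 = -388$)
$P{\left(Z,E \right)} = 66 - 485 Z$
$P{\left(332,R \right)} + 47474 = \left(66 - 161020\right) + 47474 = -160954 + 47474 = -113480$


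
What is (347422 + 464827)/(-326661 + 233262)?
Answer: -812249/93399 ≈ -8.6965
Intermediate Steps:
(347422 + 464827)/(-326661 + 233262) = 812249/(-93399) = 812249*(-1/93399) = -812249/93399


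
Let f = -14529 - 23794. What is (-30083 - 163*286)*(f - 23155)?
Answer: 4715424078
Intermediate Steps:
f = -38323
(-30083 - 163*286)*(f - 23155) = (-30083 - 163*286)*(-38323 - 23155) = (-30083 - 46618)*(-61478) = -76701*(-61478) = 4715424078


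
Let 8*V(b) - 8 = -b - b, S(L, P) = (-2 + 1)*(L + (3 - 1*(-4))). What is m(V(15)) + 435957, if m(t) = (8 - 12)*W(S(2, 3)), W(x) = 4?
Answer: 435941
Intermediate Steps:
S(L, P) = -7 - L (S(L, P) = -(L + (3 + 4)) = -(L + 7) = -(7 + L) = -7 - L)
V(b) = 1 - b/4 (V(b) = 1 + (-b - b)/8 = 1 + (-2*b)/8 = 1 - b/4)
m(t) = -16 (m(t) = (8 - 12)*4 = -4*4 = -16)
m(V(15)) + 435957 = -16 + 435957 = 435941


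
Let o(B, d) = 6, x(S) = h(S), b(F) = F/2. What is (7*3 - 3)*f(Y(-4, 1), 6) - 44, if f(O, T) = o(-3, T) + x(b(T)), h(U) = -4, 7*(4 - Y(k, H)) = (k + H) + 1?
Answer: -8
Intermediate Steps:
Y(k, H) = 27/7 - H/7 - k/7 (Y(k, H) = 4 - ((k + H) + 1)/7 = 4 - ((H + k) + 1)/7 = 4 - (1 + H + k)/7 = 4 + (-⅐ - H/7 - k/7) = 27/7 - H/7 - k/7)
b(F) = F/2 (b(F) = F*(½) = F/2)
x(S) = -4
f(O, T) = 2 (f(O, T) = 6 - 4 = 2)
(7*3 - 3)*f(Y(-4, 1), 6) - 44 = (7*3 - 3)*2 - 44 = (21 - 3)*2 - 44 = 18*2 - 44 = 36 - 44 = -8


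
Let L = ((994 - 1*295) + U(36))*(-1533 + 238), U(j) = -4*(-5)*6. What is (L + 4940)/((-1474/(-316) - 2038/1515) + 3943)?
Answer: -252694531050/944630461 ≈ -267.51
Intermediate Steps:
U(j) = 120 (U(j) = 20*6 = 120)
L = -1060605 (L = ((994 - 1*295) + 120)*(-1533 + 238) = ((994 - 295) + 120)*(-1295) = (699 + 120)*(-1295) = 819*(-1295) = -1060605)
(L + 4940)/((-1474/(-316) - 2038/1515) + 3943) = (-1060605 + 4940)/((-1474/(-316) - 2038/1515) + 3943) = -1055665/((-1474*(-1/316) - 2038*1/1515) + 3943) = -1055665/((737/158 - 2038/1515) + 3943) = -1055665/(794551/239370 + 3943) = -1055665/944630461/239370 = -1055665*239370/944630461 = -252694531050/944630461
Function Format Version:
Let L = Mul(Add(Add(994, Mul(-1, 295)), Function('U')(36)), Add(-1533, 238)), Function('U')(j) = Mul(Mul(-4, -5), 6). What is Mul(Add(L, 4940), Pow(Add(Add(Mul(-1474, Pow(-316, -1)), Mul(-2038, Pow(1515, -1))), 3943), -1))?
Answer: Rational(-252694531050, 944630461) ≈ -267.51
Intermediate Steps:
Function('U')(j) = 120 (Function('U')(j) = Mul(20, 6) = 120)
L = -1060605 (L = Mul(Add(Add(994, Mul(-1, 295)), 120), Add(-1533, 238)) = Mul(Add(Add(994, -295), 120), -1295) = Mul(Add(699, 120), -1295) = Mul(819, -1295) = -1060605)
Mul(Add(L, 4940), Pow(Add(Add(Mul(-1474, Pow(-316, -1)), Mul(-2038, Pow(1515, -1))), 3943), -1)) = Mul(Add(-1060605, 4940), Pow(Add(Add(Mul(-1474, Pow(-316, -1)), Mul(-2038, Pow(1515, -1))), 3943), -1)) = Mul(-1055665, Pow(Add(Add(Mul(-1474, Rational(-1, 316)), Mul(-2038, Rational(1, 1515))), 3943), -1)) = Mul(-1055665, Pow(Add(Add(Rational(737, 158), Rational(-2038, 1515)), 3943), -1)) = Mul(-1055665, Pow(Add(Rational(794551, 239370), 3943), -1)) = Mul(-1055665, Pow(Rational(944630461, 239370), -1)) = Mul(-1055665, Rational(239370, 944630461)) = Rational(-252694531050, 944630461)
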